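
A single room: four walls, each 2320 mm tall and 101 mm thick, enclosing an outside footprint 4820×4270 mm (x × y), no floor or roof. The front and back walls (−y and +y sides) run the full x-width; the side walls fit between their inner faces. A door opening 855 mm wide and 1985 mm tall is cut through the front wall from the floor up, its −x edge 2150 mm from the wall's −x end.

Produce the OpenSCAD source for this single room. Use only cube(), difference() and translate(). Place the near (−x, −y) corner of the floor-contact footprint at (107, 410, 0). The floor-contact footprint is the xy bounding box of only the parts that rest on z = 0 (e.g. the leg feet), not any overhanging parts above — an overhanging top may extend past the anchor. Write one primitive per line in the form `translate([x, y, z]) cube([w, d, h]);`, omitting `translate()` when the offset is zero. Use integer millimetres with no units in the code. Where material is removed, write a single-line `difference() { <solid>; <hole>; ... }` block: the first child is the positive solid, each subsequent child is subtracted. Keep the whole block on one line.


difference() { translate([107, 410, 0]) cube([4820, 101, 2320]); translate([2257, 410, 0]) cube([855, 101, 1985]); }
translate([107, 4579, 0]) cube([4820, 101, 2320]);
translate([107, 511, 0]) cube([101, 4068, 2320]);
translate([4826, 511, 0]) cube([101, 4068, 2320]);


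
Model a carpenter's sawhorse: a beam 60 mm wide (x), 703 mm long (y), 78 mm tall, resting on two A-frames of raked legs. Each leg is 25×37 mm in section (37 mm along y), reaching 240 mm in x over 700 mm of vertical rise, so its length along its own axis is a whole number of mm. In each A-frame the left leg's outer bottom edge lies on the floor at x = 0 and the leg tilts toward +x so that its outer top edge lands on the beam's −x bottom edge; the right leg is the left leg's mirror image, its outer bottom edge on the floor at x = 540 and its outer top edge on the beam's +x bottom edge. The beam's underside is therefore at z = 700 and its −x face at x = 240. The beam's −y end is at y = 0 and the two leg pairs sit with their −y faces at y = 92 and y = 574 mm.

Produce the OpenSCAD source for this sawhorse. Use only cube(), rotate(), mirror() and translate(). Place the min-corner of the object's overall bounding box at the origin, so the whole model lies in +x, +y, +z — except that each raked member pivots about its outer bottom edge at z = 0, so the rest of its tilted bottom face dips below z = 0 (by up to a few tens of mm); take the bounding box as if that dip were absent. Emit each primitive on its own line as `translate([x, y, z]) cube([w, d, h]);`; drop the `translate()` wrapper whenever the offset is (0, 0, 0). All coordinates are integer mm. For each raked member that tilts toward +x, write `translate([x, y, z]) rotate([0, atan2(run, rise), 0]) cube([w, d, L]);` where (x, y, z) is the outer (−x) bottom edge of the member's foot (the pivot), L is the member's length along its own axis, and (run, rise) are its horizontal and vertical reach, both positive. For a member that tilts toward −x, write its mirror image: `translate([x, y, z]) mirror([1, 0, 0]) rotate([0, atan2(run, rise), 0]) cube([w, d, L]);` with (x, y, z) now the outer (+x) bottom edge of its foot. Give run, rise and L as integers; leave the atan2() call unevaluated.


translate([240, 0, 700]) cube([60, 703, 78]);
translate([0, 92, 0]) rotate([0, atan2(240, 700), 0]) cube([25, 37, 740]);
translate([540, 92, 0]) mirror([1, 0, 0]) rotate([0, atan2(240, 700), 0]) cube([25, 37, 740]);
translate([0, 574, 0]) rotate([0, atan2(240, 700), 0]) cube([25, 37, 740]);
translate([540, 574, 0]) mirror([1, 0, 0]) rotate([0, atan2(240, 700), 0]) cube([25, 37, 740]);


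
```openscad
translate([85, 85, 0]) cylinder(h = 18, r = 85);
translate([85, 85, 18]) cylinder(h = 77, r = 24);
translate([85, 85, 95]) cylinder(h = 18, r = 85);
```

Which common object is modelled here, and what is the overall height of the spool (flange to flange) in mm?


A spool. The overall height is 113 mm.

Three coaxial cylinders, large–small–large — a spool. Two 18 mm flanges and a 77 mm core give 18 + 77 + 18 = 113 mm.


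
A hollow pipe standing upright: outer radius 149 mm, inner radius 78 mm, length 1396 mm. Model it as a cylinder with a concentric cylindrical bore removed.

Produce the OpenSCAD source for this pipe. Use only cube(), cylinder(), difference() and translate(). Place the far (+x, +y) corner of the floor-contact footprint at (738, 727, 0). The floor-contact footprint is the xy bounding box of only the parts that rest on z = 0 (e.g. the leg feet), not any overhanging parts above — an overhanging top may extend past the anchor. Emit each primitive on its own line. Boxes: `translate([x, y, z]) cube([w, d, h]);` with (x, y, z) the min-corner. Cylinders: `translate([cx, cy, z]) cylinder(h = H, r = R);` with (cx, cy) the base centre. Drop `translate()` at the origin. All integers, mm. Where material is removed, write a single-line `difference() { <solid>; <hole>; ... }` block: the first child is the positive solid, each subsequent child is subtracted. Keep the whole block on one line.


difference() { translate([589, 578, 0]) cylinder(h = 1396, r = 149); translate([589, 578, 0]) cylinder(h = 1396, r = 78); }


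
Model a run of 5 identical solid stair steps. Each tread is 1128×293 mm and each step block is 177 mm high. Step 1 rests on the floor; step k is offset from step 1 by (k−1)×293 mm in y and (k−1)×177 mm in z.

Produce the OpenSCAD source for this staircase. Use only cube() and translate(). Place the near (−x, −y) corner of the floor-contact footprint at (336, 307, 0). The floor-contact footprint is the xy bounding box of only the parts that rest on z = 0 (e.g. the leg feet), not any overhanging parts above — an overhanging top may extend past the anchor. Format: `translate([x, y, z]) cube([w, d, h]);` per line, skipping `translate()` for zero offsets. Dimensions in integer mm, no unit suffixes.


translate([336, 307, 0]) cube([1128, 293, 177]);
translate([336, 600, 177]) cube([1128, 293, 177]);
translate([336, 893, 354]) cube([1128, 293, 177]);
translate([336, 1186, 531]) cube([1128, 293, 177]);
translate([336, 1479, 708]) cube([1128, 293, 177]);


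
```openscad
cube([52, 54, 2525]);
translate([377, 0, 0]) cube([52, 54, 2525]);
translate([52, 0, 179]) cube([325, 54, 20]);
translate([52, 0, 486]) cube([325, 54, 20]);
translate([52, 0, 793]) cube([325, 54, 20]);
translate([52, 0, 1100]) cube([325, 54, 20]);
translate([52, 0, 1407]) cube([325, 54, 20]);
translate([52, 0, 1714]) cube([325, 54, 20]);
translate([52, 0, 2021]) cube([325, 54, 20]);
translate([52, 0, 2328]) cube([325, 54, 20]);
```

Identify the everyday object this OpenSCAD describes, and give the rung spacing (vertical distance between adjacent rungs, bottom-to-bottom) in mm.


A ladder. The rung spacing is 307 mm.

Two tall 52×54 posts with 8 short bars between them — a ladder. Adjacent rungs sit at z = 179 and z = 486, so the spacing is 486 − 179 = 307 mm.


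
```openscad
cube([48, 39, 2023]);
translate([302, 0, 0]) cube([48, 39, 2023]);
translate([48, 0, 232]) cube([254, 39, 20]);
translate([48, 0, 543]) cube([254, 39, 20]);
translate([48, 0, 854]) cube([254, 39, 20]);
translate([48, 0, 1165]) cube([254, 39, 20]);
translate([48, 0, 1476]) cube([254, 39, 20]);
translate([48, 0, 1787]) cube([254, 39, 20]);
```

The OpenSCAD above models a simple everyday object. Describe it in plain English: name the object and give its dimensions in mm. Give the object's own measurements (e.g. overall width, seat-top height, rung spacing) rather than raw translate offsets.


A straight ladder. Two 48×39 mm vertical rails, 2023 mm tall, stand 350 mm apart (outside-to-outside) with their front faces coplanar on the −y side. 6 rungs, each 39 mm deep and 20 mm tall, span between the inner faces of the rails, front faces flush with the rails. The lowest rung's underside is at z = 232 mm and rungs are spaced 311 mm apart (underside to underside).


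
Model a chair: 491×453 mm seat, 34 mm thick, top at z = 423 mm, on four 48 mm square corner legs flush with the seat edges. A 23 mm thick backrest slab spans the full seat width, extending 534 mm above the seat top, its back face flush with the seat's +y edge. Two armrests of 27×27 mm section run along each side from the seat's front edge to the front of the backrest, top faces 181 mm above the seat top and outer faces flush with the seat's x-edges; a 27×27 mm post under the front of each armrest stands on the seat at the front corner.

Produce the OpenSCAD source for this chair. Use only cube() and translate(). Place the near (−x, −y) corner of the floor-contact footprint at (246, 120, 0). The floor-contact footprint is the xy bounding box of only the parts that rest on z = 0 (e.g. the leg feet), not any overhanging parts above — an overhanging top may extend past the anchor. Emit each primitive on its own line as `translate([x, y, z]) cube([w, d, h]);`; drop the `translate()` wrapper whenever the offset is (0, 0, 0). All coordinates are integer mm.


translate([246, 120, 389]) cube([491, 453, 34]);
translate([246, 120, 0]) cube([48, 48, 389]);
translate([689, 120, 0]) cube([48, 48, 389]);
translate([246, 525, 0]) cube([48, 48, 389]);
translate([689, 525, 0]) cube([48, 48, 389]);
translate([246, 550, 423]) cube([491, 23, 534]);
translate([246, 120, 577]) cube([27, 430, 27]);
translate([710, 120, 577]) cube([27, 430, 27]);
translate([246, 120, 423]) cube([27, 27, 154]);
translate([710, 120, 423]) cube([27, 27, 154]);


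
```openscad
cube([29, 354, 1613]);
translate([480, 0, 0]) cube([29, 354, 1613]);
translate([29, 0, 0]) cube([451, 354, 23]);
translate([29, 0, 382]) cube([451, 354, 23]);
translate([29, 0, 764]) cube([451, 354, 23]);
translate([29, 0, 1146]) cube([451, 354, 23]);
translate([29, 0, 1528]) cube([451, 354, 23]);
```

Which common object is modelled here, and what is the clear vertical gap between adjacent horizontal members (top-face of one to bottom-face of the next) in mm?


A bookshelf. The clear shelf gap is 359 mm.

Two tall side panels with 5 horizontal boards between them — a bookshelf. The first two shelf undersides are at z = 0 and z = 382; with shelf thickness 23, the clear gap is 382 − 0 − 23 = 359 mm.


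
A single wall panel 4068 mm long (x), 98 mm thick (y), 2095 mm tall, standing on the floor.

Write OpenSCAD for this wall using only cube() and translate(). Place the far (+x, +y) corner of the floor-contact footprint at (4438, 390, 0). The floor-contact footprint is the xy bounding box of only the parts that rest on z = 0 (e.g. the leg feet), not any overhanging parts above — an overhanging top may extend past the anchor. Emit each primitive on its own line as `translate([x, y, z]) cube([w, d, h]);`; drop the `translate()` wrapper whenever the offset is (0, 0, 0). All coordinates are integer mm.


translate([370, 292, 0]) cube([4068, 98, 2095]);


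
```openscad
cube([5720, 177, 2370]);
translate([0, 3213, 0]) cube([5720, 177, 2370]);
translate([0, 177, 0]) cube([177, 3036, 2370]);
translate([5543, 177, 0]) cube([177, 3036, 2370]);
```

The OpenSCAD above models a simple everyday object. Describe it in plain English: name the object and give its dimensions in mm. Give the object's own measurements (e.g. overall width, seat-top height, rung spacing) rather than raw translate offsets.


The wall frame of a small rectangular building: four walls, each 2370 mm tall and 177 mm thick, enclosing a footprint 5720 mm (x) by 3390 mm (y) outside-to-outside, with no floor or roof. The front and back walls (the −y and +y sides) span the full width; the two side walls fit between them.


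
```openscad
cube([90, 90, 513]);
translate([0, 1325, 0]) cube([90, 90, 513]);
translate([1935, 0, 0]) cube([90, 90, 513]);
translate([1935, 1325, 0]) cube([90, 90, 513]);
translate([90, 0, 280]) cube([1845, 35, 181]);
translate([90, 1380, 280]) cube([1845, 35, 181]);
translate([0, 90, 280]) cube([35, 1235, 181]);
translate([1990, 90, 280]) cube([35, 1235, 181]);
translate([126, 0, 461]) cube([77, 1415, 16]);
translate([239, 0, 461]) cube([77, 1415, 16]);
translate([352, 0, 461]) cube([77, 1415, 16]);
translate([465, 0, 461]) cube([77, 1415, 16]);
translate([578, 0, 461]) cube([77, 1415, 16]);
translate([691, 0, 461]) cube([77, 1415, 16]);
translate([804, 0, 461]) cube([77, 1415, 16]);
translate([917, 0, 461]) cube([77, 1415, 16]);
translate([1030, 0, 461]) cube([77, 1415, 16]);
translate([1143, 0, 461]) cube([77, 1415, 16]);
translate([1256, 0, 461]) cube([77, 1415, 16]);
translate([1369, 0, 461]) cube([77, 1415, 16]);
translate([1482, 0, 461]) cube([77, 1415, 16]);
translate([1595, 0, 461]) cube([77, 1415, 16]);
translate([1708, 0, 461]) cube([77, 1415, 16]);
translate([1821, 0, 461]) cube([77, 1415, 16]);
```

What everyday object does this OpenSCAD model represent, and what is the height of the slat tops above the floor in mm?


A bed frame. The slat-top height is 477 mm.

Four posts, four rails, and a row of slats — a bed frame. Slats sit on the rails at z = 280 + 181 = 461; with slat thickness 16, the top is 477 mm.


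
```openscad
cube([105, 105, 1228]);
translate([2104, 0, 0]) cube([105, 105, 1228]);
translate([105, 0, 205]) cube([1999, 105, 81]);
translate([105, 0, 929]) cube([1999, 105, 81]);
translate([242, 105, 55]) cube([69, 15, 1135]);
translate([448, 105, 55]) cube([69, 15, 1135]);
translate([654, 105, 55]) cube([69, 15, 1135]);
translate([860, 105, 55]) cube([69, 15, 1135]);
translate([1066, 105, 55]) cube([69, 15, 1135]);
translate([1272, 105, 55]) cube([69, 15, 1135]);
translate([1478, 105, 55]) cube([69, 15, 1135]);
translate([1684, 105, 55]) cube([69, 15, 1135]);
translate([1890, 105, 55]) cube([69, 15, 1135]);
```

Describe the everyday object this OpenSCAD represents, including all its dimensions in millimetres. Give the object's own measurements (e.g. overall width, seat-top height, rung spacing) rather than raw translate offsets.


A fence section. Two 105×105 mm posts, 1228 mm tall, stand on the floor with a clear span of 1999 mm between their inner faces. Two horizontal rails of 105×81 mm section span the gap between the posts with their undersides at z = 205 mm and z = 929 mm, flush with the posts' −y face. 9 pickets, each 69 mm wide, 15 mm thick and 1135 mm tall, are fixed to the +y face of the rails with their bottoms at z = 55 mm, spaced across the span with a 137 mm gap after the −x post and between neighbouring pickets, with 145 mm left before the +x post.


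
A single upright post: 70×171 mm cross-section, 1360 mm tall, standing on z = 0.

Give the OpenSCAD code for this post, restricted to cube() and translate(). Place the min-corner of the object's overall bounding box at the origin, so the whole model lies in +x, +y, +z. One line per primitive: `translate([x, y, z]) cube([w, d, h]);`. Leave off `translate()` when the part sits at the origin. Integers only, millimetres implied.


cube([70, 171, 1360]);


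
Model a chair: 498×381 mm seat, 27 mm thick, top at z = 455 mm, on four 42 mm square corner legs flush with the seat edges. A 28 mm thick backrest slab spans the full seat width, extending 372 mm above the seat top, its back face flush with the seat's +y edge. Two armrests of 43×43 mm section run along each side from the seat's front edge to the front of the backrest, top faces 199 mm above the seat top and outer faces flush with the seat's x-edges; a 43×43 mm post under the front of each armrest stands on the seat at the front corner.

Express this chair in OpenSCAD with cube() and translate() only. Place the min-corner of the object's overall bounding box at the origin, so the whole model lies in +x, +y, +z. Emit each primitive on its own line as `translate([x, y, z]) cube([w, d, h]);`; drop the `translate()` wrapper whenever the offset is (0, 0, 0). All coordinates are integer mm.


translate([0, 0, 428]) cube([498, 381, 27]);
cube([42, 42, 428]);
translate([456, 0, 0]) cube([42, 42, 428]);
translate([0, 339, 0]) cube([42, 42, 428]);
translate([456, 339, 0]) cube([42, 42, 428]);
translate([0, 353, 455]) cube([498, 28, 372]);
translate([0, 0, 611]) cube([43, 353, 43]);
translate([455, 0, 611]) cube([43, 353, 43]);
translate([0, 0, 455]) cube([43, 43, 156]);
translate([455, 0, 455]) cube([43, 43, 156]);


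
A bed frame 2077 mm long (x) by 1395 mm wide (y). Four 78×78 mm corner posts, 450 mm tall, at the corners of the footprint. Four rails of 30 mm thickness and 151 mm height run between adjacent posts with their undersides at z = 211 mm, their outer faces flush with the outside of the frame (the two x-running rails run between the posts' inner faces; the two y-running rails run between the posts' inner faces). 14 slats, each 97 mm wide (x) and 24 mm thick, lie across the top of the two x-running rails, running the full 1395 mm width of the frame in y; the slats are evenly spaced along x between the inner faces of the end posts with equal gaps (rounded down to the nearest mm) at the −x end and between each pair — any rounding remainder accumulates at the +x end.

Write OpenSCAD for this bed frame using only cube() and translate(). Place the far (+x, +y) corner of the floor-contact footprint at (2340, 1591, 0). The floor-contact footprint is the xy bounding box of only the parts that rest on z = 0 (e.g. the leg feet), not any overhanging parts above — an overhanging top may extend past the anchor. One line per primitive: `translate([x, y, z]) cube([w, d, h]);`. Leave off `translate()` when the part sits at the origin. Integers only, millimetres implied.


translate([263, 196, 0]) cube([78, 78, 450]);
translate([263, 1513, 0]) cube([78, 78, 450]);
translate([2262, 196, 0]) cube([78, 78, 450]);
translate([2262, 1513, 0]) cube([78, 78, 450]);
translate([341, 196, 211]) cube([1921, 30, 151]);
translate([341, 1561, 211]) cube([1921, 30, 151]);
translate([263, 274, 211]) cube([30, 1239, 151]);
translate([2310, 274, 211]) cube([30, 1239, 151]);
translate([378, 196, 362]) cube([97, 1395, 24]);
translate([512, 196, 362]) cube([97, 1395, 24]);
translate([646, 196, 362]) cube([97, 1395, 24]);
translate([780, 196, 362]) cube([97, 1395, 24]);
translate([914, 196, 362]) cube([97, 1395, 24]);
translate([1048, 196, 362]) cube([97, 1395, 24]);
translate([1182, 196, 362]) cube([97, 1395, 24]);
translate([1316, 196, 362]) cube([97, 1395, 24]);
translate([1450, 196, 362]) cube([97, 1395, 24]);
translate([1584, 196, 362]) cube([97, 1395, 24]);
translate([1718, 196, 362]) cube([97, 1395, 24]);
translate([1852, 196, 362]) cube([97, 1395, 24]);
translate([1986, 196, 362]) cube([97, 1395, 24]);
translate([2120, 196, 362]) cube([97, 1395, 24]);


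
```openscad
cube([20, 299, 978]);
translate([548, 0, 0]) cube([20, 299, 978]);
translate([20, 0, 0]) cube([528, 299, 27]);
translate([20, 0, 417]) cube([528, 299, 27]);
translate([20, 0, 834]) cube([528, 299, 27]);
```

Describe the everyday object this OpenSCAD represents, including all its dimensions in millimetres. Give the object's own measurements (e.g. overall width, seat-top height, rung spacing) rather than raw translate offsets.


An open bookshelf. Two side panels, each 20 mm thick, 299 mm deep and 978 mm tall, stand 568 mm apart (outside-to-outside). Between them sit 3 shelves, each 27 mm thick and 299 mm deep, spanning the full gap between the sides. The bottom shelf rests on the floor (its underside at z = 0) and the clear gap between one shelf's top and the next shelf's underside is 390 mm.


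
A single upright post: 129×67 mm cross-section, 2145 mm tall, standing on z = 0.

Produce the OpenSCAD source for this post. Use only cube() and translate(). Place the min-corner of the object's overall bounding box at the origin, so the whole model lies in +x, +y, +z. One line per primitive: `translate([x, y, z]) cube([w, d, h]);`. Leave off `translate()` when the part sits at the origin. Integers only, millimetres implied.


cube([129, 67, 2145]);


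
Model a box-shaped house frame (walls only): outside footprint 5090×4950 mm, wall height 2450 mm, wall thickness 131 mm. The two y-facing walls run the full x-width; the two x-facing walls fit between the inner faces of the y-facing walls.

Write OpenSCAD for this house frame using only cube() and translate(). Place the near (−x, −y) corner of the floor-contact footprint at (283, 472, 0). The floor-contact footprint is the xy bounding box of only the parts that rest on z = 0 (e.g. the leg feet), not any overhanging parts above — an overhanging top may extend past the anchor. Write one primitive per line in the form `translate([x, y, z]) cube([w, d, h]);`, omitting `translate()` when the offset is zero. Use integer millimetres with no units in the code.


translate([283, 472, 0]) cube([5090, 131, 2450]);
translate([283, 5291, 0]) cube([5090, 131, 2450]);
translate([283, 603, 0]) cube([131, 4688, 2450]);
translate([5242, 603, 0]) cube([131, 4688, 2450]);


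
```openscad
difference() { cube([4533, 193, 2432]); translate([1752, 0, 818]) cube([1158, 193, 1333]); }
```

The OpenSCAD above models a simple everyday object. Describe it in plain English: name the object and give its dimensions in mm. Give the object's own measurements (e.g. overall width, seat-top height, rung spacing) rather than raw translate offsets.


A wall 4533 mm long (x), 193 mm thick (y), 2432 mm tall, with a rectangular window opening cut through it. The opening is 1158 mm wide and 1333 mm tall; its sill is at z = 818 mm and its near (−x) edge is 1752 mm from the wall's −x end. The opening passes through the full wall thickness.


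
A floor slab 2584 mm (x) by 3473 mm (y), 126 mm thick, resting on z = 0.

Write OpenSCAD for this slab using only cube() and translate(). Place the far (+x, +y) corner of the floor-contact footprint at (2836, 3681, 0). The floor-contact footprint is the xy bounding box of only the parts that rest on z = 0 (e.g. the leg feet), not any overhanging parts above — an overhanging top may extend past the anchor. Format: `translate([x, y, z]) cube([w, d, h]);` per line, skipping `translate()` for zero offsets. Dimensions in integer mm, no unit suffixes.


translate([252, 208, 0]) cube([2584, 3473, 126]);


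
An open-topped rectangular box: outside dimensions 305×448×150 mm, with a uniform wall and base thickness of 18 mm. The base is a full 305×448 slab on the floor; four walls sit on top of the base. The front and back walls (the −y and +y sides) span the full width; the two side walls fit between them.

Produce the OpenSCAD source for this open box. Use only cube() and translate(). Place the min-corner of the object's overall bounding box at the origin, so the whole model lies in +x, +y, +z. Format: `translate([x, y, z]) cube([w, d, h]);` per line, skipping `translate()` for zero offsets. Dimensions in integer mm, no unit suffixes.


cube([305, 448, 18]);
translate([0, 0, 18]) cube([305, 18, 132]);
translate([0, 430, 18]) cube([305, 18, 132]);
translate([0, 18, 18]) cube([18, 412, 132]);
translate([287, 18, 18]) cube([18, 412, 132]);


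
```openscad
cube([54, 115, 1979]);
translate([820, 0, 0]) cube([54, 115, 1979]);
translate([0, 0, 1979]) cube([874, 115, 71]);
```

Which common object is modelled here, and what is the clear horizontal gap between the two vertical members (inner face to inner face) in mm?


A door frame. The clear opening width is 766 mm.

Two 1979 mm tall posts with a header on top — a door frame. The left jamb is 54 mm wide at x = 0; the right jamb starts at x = 820. The clear opening is 820 − 54 = 766 mm.


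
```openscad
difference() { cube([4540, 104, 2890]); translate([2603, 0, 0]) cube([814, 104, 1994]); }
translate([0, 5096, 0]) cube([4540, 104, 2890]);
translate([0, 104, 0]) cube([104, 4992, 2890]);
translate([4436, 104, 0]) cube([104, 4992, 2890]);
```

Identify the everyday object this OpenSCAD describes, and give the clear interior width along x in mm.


A single room. The interior width is 4332 mm.

Four walls enclosing a rectangle with a door in the front wall — a room. Outside width 4540 minus two 104 mm walls gives 4332 mm.


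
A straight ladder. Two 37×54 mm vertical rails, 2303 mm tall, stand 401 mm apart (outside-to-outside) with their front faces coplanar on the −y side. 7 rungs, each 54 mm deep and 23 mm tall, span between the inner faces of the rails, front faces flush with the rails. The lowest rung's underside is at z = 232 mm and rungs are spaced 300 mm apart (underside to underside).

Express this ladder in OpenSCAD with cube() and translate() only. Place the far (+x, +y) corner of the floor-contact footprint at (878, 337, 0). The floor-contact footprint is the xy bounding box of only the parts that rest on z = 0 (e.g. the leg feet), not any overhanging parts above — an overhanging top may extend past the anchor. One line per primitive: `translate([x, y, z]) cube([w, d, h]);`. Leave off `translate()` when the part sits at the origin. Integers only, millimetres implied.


// rung span = 401 - 2*37 = 327
// rung[k] z = 232 + k*300
translate([477, 283, 0]) cube([37, 54, 2303]);
translate([841, 283, 0]) cube([37, 54, 2303]);
translate([514, 283, 232]) cube([327, 54, 23]);
translate([514, 283, 532]) cube([327, 54, 23]);
translate([514, 283, 832]) cube([327, 54, 23]);
translate([514, 283, 1132]) cube([327, 54, 23]);
translate([514, 283, 1432]) cube([327, 54, 23]);
translate([514, 283, 1732]) cube([327, 54, 23]);
translate([514, 283, 2032]) cube([327, 54, 23]);


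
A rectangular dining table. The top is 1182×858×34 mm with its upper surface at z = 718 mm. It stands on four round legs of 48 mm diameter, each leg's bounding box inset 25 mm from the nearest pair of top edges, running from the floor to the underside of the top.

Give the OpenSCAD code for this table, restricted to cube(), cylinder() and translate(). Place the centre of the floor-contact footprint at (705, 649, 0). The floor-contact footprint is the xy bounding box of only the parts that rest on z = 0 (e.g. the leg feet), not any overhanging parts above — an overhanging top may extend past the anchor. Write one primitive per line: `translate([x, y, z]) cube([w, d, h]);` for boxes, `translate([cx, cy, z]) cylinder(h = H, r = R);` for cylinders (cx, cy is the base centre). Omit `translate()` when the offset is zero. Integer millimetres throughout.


translate([114, 220, 684]) cube([1182, 858, 34]);
translate([163, 269, 0]) cylinder(h = 684, r = 24);
translate([1247, 269, 0]) cylinder(h = 684, r = 24);
translate([163, 1029, 0]) cylinder(h = 684, r = 24);
translate([1247, 1029, 0]) cylinder(h = 684, r = 24);


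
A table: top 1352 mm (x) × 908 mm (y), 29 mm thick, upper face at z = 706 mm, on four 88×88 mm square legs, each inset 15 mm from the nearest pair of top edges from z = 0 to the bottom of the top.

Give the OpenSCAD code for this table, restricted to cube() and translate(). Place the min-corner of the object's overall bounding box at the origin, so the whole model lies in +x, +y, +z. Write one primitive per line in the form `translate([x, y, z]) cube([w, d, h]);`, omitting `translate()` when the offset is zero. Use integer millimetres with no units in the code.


translate([0, 0, 677]) cube([1352, 908, 29]);
translate([15, 15, 0]) cube([88, 88, 677]);
translate([1249, 15, 0]) cube([88, 88, 677]);
translate([15, 805, 0]) cube([88, 88, 677]);
translate([1249, 805, 0]) cube([88, 88, 677]);


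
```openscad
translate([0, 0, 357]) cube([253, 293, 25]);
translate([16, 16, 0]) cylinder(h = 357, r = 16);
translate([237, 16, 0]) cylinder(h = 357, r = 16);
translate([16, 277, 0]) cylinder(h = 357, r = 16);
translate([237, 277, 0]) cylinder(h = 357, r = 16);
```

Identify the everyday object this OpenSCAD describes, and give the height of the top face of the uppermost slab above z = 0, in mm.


A stool. The seat height is 382 mm.

A 253×293×25 slab at z = 357 on four corner cylinders — a stool. The seat top is 357 + 25 = 382 mm.


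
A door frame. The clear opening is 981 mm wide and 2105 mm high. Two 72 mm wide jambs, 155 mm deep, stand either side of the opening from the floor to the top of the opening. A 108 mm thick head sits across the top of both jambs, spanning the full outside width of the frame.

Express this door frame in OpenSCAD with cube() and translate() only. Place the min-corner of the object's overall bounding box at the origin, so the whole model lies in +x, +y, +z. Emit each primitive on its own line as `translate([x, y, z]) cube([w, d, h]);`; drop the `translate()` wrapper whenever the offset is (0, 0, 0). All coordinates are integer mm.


cube([72, 155, 2105]);
translate([1053, 0, 0]) cube([72, 155, 2105]);
translate([0, 0, 2105]) cube([1125, 155, 108]);


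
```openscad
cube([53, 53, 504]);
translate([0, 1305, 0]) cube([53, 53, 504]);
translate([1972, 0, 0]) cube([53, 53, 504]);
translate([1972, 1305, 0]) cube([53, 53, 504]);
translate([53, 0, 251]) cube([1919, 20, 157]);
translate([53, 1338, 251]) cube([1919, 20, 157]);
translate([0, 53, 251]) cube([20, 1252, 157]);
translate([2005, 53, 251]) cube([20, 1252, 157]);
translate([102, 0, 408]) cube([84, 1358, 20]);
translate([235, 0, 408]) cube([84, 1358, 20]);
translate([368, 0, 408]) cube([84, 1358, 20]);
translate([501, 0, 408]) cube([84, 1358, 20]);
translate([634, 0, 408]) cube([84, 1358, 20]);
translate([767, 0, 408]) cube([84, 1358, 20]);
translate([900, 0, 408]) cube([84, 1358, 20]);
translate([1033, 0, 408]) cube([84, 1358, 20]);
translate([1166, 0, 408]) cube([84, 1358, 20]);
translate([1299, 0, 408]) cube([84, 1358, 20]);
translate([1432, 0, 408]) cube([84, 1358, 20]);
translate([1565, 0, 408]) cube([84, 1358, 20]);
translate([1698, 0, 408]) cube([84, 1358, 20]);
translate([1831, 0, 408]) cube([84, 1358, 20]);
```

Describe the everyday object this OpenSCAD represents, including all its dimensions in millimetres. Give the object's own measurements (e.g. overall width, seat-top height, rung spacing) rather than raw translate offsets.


A bed frame 2025 mm long (x) by 1358 mm wide (y). Four 53×53 mm corner posts, 504 mm tall, at the corners of the footprint. Four rails of 20 mm thickness and 157 mm height run between adjacent posts with their undersides at z = 251 mm, their outer faces flush with the outside of the frame (the two x-running rails run between the posts' inner faces; the two y-running rails run between the posts' inner faces). 14 slats, each 84 mm wide (x) and 20 mm thick, lie across the top of the two x-running rails, running the full 1358 mm width of the frame in y; along x they sit between the end posts with a 49 mm gap after the −x posts and between neighbouring slats, leaving 57 mm before the +x posts.


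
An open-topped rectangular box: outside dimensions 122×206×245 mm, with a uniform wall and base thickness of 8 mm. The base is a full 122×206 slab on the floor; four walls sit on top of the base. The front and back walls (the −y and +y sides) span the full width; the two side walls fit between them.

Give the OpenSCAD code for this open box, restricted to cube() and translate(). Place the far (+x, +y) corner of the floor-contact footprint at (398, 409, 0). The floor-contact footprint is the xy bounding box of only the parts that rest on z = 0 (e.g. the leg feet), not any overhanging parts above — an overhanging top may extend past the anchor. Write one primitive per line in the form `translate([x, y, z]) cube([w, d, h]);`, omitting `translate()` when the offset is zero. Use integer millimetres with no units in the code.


translate([276, 203, 0]) cube([122, 206, 8]);
translate([276, 203, 8]) cube([122, 8, 237]);
translate([276, 401, 8]) cube([122, 8, 237]);
translate([276, 211, 8]) cube([8, 190, 237]);
translate([390, 211, 8]) cube([8, 190, 237]);


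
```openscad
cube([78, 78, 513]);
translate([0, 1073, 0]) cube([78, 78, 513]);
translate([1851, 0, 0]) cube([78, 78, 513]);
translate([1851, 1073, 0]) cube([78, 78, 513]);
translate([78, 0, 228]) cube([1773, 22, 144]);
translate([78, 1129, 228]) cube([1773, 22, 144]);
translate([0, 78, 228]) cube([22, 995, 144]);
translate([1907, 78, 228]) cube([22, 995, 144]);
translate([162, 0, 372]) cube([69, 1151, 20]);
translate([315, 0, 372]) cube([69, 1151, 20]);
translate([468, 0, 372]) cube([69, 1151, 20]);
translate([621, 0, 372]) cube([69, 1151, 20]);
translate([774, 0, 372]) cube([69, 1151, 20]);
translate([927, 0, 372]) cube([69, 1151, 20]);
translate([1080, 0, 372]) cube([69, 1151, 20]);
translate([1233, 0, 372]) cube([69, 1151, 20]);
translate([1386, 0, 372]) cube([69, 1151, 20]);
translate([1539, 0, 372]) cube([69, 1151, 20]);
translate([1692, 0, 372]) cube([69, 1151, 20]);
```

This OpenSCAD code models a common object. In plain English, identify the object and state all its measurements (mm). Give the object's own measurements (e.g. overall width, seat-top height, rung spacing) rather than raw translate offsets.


A bed frame 1929 mm long (x) by 1151 mm wide (y). Four 78×78 mm corner posts, 513 mm tall, at the corners of the footprint. Four rails of 22 mm thickness and 144 mm height run between adjacent posts with their undersides at z = 228 mm, their outer faces flush with the outside of the frame (the two x-running rails run between the posts' inner faces; the two y-running rails run between the posts' inner faces). 11 slats, each 69 mm wide (x) and 20 mm thick, lie across the top of the two x-running rails, running the full 1151 mm width of the frame in y; along x they sit between the end posts with a 84 mm gap after the −x posts and between neighbouring slats, leaving 90 mm before the +x posts.


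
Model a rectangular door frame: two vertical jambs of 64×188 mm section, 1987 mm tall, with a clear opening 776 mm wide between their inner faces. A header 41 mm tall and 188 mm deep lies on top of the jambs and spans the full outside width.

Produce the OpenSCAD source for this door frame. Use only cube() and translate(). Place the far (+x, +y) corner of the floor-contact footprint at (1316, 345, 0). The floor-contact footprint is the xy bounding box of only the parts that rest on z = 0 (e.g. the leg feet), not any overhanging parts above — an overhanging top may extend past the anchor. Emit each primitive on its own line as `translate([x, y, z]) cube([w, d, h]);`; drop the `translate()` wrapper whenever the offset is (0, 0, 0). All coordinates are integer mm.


translate([412, 157, 0]) cube([64, 188, 1987]);
translate([1252, 157, 0]) cube([64, 188, 1987]);
translate([412, 157, 1987]) cube([904, 188, 41]);


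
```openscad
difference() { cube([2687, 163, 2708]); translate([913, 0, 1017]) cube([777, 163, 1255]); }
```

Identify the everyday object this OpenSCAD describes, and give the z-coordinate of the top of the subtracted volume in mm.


A wall with a window opening. The window head height is 2272 mm.

A wall with a rectangular opening subtracted — a window. Sill at z = 1017, opening 1255 mm tall, so the head is at 1017 + 1255 = 2272 mm.


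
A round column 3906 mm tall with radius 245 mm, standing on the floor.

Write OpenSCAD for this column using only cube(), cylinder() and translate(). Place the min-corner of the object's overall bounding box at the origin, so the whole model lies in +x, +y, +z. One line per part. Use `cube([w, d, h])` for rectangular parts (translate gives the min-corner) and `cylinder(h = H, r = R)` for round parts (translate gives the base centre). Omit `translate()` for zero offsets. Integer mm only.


translate([245, 245, 0]) cylinder(h = 3906, r = 245);


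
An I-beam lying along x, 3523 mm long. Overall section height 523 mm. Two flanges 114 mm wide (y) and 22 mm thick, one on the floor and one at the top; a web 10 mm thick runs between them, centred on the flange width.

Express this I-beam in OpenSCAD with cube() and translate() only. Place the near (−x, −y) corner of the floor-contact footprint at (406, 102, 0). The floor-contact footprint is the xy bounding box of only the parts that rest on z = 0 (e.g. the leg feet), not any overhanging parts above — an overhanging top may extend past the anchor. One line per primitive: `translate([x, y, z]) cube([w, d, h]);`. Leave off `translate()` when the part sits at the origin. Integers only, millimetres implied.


translate([406, 102, 0]) cube([3523, 114, 22]);
translate([406, 154, 22]) cube([3523, 10, 479]);
translate([406, 102, 501]) cube([3523, 114, 22]);


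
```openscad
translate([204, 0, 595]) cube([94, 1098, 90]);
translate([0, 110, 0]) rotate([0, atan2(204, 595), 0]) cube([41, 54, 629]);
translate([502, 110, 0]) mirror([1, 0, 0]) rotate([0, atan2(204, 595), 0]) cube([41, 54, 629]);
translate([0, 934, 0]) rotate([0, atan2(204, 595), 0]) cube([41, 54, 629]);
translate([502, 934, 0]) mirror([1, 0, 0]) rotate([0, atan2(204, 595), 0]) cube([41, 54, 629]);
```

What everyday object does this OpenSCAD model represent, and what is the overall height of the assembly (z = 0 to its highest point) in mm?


A sawhorse. The overall height is 685 mm.

A beam across two mirrored pairs of raked legs — a sawhorse. The beam's underside is at z = 595 (matching the legs' vertical rise in atan2(204, 595)) and the beam is 90 mm tall, so its top is at 595 + 90 = 685 mm. The raked legs top out at the beam's underside, so that is the highest point.


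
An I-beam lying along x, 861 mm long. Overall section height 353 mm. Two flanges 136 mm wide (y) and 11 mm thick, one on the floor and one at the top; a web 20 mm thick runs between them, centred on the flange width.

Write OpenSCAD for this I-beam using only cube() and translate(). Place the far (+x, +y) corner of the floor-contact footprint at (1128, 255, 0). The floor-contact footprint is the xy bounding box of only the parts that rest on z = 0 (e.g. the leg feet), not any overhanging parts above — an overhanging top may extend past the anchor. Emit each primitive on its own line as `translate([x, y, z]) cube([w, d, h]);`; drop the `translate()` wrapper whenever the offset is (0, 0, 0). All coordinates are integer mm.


translate([267, 119, 0]) cube([861, 136, 11]);
translate([267, 177, 11]) cube([861, 20, 331]);
translate([267, 119, 342]) cube([861, 136, 11]);


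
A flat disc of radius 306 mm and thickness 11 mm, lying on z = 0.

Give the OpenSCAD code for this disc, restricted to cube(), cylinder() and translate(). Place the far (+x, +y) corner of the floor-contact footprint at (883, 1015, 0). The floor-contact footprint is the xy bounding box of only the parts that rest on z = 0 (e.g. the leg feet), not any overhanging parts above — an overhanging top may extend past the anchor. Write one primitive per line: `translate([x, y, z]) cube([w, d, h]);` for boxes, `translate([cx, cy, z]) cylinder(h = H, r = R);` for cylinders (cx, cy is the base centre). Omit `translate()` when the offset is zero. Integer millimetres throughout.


translate([577, 709, 0]) cylinder(h = 11, r = 306);


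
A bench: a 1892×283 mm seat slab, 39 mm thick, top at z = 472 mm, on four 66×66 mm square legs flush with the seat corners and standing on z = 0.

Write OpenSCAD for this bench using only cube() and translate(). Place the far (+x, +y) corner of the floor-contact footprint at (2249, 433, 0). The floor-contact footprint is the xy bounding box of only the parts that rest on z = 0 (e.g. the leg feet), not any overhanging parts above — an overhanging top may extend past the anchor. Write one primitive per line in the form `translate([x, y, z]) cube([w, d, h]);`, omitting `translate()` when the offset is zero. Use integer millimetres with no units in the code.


translate([357, 150, 433]) cube([1892, 283, 39]);
translate([357, 150, 0]) cube([66, 66, 433]);
translate([357, 367, 0]) cube([66, 66, 433]);
translate([2183, 150, 0]) cube([66, 66, 433]);
translate([2183, 367, 0]) cube([66, 66, 433]);


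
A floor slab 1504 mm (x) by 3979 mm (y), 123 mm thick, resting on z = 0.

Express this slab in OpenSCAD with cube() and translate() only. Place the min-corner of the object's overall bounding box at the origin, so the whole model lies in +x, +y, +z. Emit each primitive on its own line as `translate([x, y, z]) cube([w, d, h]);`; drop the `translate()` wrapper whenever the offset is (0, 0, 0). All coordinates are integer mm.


cube([1504, 3979, 123]);
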